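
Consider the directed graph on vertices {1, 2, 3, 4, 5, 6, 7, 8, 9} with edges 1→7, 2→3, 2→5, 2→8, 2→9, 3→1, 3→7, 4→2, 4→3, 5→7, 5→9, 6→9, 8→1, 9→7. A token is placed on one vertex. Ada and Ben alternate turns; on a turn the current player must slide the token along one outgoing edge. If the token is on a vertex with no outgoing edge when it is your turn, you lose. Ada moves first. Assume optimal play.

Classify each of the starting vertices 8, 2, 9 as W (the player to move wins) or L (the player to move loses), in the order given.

Build the W/L table. Terminal = L. A non-terminal position is W if it has a move to some L; otherwise it is L.
Every edge goes from a vertex to one that appears earlier in the order 7, 1, 9, 8, 3, 5, 6, 2, 4, so processing vertices in that order labels each vertex after all of its successors.
7: no outgoing edge → L
1: reaches L-position 7 → W
9: reaches L-position 7 → W
8: only reaches 1(W), which is W → L
3: reaches L-position 7 → W
5: reaches L-position 7 → W
6: only reaches 9(W), which is W → L
2: reaches L-position 8 → W
4: only reaches 2(W), 3(W), all W → L

8: L, 2: W, 9: W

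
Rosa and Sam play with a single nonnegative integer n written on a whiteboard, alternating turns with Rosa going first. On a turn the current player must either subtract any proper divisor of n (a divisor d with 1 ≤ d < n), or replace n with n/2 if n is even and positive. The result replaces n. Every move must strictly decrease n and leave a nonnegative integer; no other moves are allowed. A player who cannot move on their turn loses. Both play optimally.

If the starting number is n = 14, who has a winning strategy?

Rosa wins.

Build the W/L table. Terminal = L. A non-terminal position is W if it has a move to some L; otherwise it is L.
n=0: no move → L
n=1: no move → L
n=2: W (go to 1, an L position)
n=3: L (sole option 2(W) is W)
n=4: W (go to 3, an L position)
n=5: L (sole option 4(W) is W)
n=6: W (go to 3, an L position)
n=7: L (sole option 6(W) is W)
n=8: W (go to 7, an L position)
n=9: L (options 6(W), 8(W) are all W)
n=10: W (go to 5, an L position)
n=11: L (sole option 10(W) is W)
n=12: W (go to 9, an L position)
n=13: L (sole option 12(W) is W)
n=14: W (go to 7, an L position)
From 14 Rosa can move to 7, reaching an L position.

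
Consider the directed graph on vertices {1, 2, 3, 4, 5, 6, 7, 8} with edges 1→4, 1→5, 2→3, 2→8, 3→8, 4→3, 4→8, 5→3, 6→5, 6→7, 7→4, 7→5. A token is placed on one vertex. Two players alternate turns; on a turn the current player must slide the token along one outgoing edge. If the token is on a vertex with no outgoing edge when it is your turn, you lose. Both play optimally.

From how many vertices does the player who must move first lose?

Use the standard recursion: the mover loses at a terminal position; elsewhere, the mover wins exactly when some move hands the opponent an L position.
Every edge goes from a vertex to one that appears earlier in the order 8, 3, 5, 4, 2, 1, 7, 6, so processing vertices in that order labels each vertex after all of its successors.
8: no outgoing edge → L
3: can move to 8, which is L ⇒ W
5: the only move is to 3(W), a W ⇒ L
4: can move to 8, which is L ⇒ W
2: can move to 8, which is L ⇒ W
1: can move to 5, which is L ⇒ W
7: can move to 5, which is L ⇒ W
6: can move to 5, which is L ⇒ W
The L vertices are 5, 8; that is 2 in all.

2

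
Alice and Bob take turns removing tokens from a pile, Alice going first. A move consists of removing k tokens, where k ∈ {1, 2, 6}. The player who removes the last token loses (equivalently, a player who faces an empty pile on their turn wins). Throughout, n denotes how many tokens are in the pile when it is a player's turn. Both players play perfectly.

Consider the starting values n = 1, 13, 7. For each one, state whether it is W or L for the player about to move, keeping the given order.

Build the W/L table. Terminal = W. A non-terminal position is W if it has a move to some L; otherwise it is L.
n=0: no move; the opponent has just taken the last token and therefore loses → W
n=1: the only move is to 0(W), a W ⇒ L
n=2: can move to 1, which is L ⇒ W
n=3: can move to 1, which is L ⇒ W
n=4: moves to 3(W), 2(W); every one is W ⇒ L
n=5: can move to 4, which is L ⇒ W
n=6: can move to 4, which is L ⇒ W
n=7: can move to 1, which is L ⇒ W
n=8: moves to 7(W), 6(W), 2(W); every one is W ⇒ L
n=9: can move to 8, which is L ⇒ W
n=10: can move to 8, which is L ⇒ W
n=11: moves to 10(W), 9(W), 5(W); every one is W ⇒ L
n=12: can move to 11, which is L ⇒ W
n=13: can move to 11, which is L ⇒ W

1: L, 13: W, 7: W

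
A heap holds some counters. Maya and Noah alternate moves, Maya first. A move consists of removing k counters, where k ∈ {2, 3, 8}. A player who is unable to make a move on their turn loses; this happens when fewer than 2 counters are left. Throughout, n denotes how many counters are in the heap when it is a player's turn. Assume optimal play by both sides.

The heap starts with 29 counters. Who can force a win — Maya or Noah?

Compute win/loss labels from the base case upward. A position with no move is L. Any other position is W if it can reach an L in one move, else L.
n=0: no move → L
n=1: no move → L
n=2: can move to 0, which is L ⇒ W
n=3: can move to 1, which is L ⇒ W
n=4: can move to 1, which is L ⇒ W
n=5: moves to 3(W), 2(W); every one is W ⇒ L
n=6: moves to 4(W), 3(W); every one is W ⇒ L
n=7: can move to 5, which is L ⇒ W
n=8: can move to 6, which is L ⇒ W
n=9: can move to 6, which is L ⇒ W
n=10: moves to 8(W), 7(W), 2(W); every one is W ⇒ L
n=11: moves to 9(W), 8(W), 3(W); every one is W ⇒ L
n=12: can move to 10, which is L ⇒ W
n=13: can move to 11, which is L ⇒ W
n=14: can move to 11, which is L ⇒ W
n=15: moves to 13(W), 12(W), 7(W); every one is W ⇒ L
n=16: moves to 14(W), 13(W), 8(W); every one is W ⇒ L
n=17: can move to 15, which is L ⇒ W
n=18: can move to 16, which is L ⇒ W
n=19: can move to 16, which is L ⇒ W
n=20: moves to 18(W), 17(W), 12(W); every one is W ⇒ L
n=21: moves to 19(W), 18(W), 13(W); every one is W ⇒ L
n=22: can move to 20, which is L ⇒ W
n=23: can move to 21, which is L ⇒ W
n=24: can move to 21, which is L ⇒ W
n=25: moves to 23(W), 22(W), 17(W); every one is W ⇒ L
n=26: moves to 24(W), 23(W), 18(W); every one is W ⇒ L
n=27: can move to 25, which is L ⇒ W
n=28: can move to 26, which is L ⇒ W
n=29: can move to 26, which is L ⇒ W
From 29 Maya can remove 3, leaving 26, reaching an L position.

Maya wins.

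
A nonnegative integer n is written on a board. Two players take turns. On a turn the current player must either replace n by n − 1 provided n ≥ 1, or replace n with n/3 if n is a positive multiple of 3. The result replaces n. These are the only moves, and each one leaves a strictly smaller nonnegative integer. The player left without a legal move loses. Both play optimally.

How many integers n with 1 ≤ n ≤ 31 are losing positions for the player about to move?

14

Work bottom-up. With no move the player to move loses. Otherwise the position is W if at least one move leads to an L position for the opponent, and L if every move leads to a W.
n=0: no move → L
n=1: →0(L), so W
n=2: →1(W) only, which is W, so L
n=3: →2(L), so W
n=4: →3(W) only, which is W, so L
n=5: →4(L), so W
n=6: →2(L), so W
n=7: →6(W) only, which is W, so L
n=8: →7(L), so W
n=9: →3(W), 8(W) — all W, so L
n=10: →9(L), so W
n=11: →10(W) only, which is W, so L
n=12: →4(L), so W
n=13: →12(W) only, which is W, so L
n=14: →13(L), so W
n=15: →5(W), 14(W) — all W, so L
n=16: →15(L), so W
n=17: →16(W) only, which is W, so L
n=18: →17(L), so W
n=19: →18(W) only, which is W, so L
n=20: →19(L), so W
n=21: →7(L), so W
n=22: →21(W) only, which is W, so L
n=23: →22(L), so W
n=24: →8(W), 23(W) — all W, so L
n=25: →24(L), so W
n=26: →25(W) only, which is W, so L
n=27: →9(L), so W
n=28: →27(W) only, which is W, so L
n=29: →28(L), so W
n=30: →10(W), 29(W) — all W, so L
n=31: →30(L), so W
L entries with 1 ≤ n ≤ 31 (n=0 is outside the asked range and is not counted): n = 2, 4, 7, 9, 11, 13, 15, 17, 19, 22, 24, 26, 28, 30; that makes 14.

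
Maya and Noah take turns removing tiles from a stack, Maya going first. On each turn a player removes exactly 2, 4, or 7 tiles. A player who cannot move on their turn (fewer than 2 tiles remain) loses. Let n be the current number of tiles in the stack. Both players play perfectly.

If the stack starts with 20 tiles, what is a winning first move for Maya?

Remove 2, leaving 18.

Positions with no move are L. A position that does have a move is losing for the player to move precisely when every available move leads to a winning position for the opponent. Fill in the labels:
n=0: no move → L
n=1: no move → L
n=2: reaches L-position 0 → W
n=3: reaches L-position 1 → W
n=4: reaches L-position 0 → W
n=5: reaches L-position 1 → W
n=6: only reaches 4(W), 2(W), all W → L
n=7: reaches L-position 0 → W
n=8: reaches L-position 6 → W
n=9: only reaches 7(W), 5(W), 2(W), all W → L
n=10: reaches L-position 6 → W
n=11: reaches L-position 9 → W
n=12: only reaches 10(W), 8(W), 5(W), all W → L
n=13: reaches L-position 9 → W
n=14: reaches L-position 12 → W
n=15: only reaches 13(W), 11(W), 8(W), all W → L
n=16: reaches L-position 12 → W
n=17: reaches L-position 15 → W
n=18: only reaches 16(W), 14(W), 11(W), all W → L
n=19: reaches L-position 15 → W
n=20: reaches L-position 18 → W
From 20, the L positions reachable in one move are: 18.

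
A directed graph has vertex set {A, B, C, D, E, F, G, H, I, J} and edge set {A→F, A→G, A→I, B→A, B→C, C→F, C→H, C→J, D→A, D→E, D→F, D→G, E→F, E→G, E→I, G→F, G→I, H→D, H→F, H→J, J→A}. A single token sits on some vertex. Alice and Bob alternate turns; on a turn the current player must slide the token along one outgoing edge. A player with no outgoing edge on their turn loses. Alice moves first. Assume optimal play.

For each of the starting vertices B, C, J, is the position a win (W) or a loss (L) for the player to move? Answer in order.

Classify positions by backward induction: terminal positions (no move available) are L. From any other position, the mover wins iff some move reaches an L.
Every edge goes from a vertex to one that appears earlier in the order F, I, G, E, A, D, J, H, C, B, so processing vertices in that order labels each vertex after all of its successors.
F: no outgoing edge → L
I: no outgoing edge → L
G: reaches L-position I → W
E: reaches L-position I → W
A: reaches L-position I → W
D: reaches L-position F → W
J: only reaches A(W), which is W → L
H: reaches L-position J → W
C: reaches L-position J → W
B: only reaches C(W), A(W), all W → L

B: L, C: W, J: L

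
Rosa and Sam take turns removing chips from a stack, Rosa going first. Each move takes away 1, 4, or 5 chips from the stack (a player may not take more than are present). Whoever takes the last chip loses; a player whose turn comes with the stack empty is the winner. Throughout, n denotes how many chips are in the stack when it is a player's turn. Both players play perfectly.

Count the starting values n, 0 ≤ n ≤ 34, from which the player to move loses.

9

Compute win/loss labels from the base case upward. A position with no move is W. Any other position is W if it can reach an L in one move, else L.
n=0: no move; the opponent has just taken the last chip and therefore loses → W
n=1: the only move is to 0(W), a W ⇒ L
n=2: can move to 1, which is L ⇒ W
n=3: the only move is to 2(W), a W ⇒ L
n=4: can move to 3, which is L ⇒ W
n=5: can move to 1, which is L ⇒ W
n=6: can move to 1, which is L ⇒ W
n=7: can move to 3, which is L ⇒ W
n=8: can move to 3, which is L ⇒ W
n=9: moves to 8(W), 5(W), 4(W); every one is W ⇒ L
n=10: can move to 9, which is L ⇒ W
n=11: moves to 10(W), 7(W), 6(W); every one is W ⇒ L
n=12: can move to 11, which is L ⇒ W
n=13: can move to 9, which is L ⇒ W
n=14: can move to 9, which is L ⇒ W
n=15: can move to 11, which is L ⇒ W
n=16: can move to 11, which is L ⇒ W
n=17: moves to 16(W), 13(W), 12(W); every one is W ⇒ L
n=18: can move to 17, which is L ⇒ W
n=19: moves to 18(W), 15(W), 14(W); every one is W ⇒ L
n=20: can move to 19, which is L ⇒ W
n=21: can move to 17, which is L ⇒ W
n=22: can move to 17, which is L ⇒ W
n=23: can move to 19, which is L ⇒ W
n=24: can move to 19, which is L ⇒ W
n=25: moves to 24(W), 21(W), 20(W); every one is W ⇒ L
n=26: can move to 25, which is L ⇒ W
n=27: moves to 26(W), 23(W), 22(W); every one is W ⇒ L
n=28: can move to 27, which is L ⇒ W
n=29: can move to 25, which is L ⇒ W
n=30: can move to 25, which is L ⇒ W
n=31: can move to 27, which is L ⇒ W
n=32: can move to 27, which is L ⇒ W
n=33: moves to 32(W), 29(W), 28(W); every one is W ⇒ L
n=34: can move to 33, which is L ⇒ W
L entries with 0 ≤ n ≤ 34: n = 1, 3, 9, 11, 17, 19, 25, 27, 33; that makes 9.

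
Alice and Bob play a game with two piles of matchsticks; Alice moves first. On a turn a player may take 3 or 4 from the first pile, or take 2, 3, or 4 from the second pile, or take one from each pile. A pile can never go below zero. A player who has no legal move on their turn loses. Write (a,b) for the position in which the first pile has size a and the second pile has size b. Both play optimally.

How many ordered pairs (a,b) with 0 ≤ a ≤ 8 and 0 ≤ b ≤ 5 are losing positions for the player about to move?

Build the W/L table. Terminal = L. A non-terminal position is W if it has a move to some L; otherwise it is L.
Every move lowers a or b (never raises either), so fill the grid row by row in increasing a, and left to right within a row: each cell's successors are then already labelled.
      b=0  b=1  b=2  b=3  b=4  b=5
a=0:    L    L    W    W    W    W
a=1:    L    W    W    W    W    L
a=2:    L    W    W    W    W    L
a=3:    W    W    L    L    W    W
a=4:    W    W    L    W    W    W
a=5:    W    L    L    W    W    W
a=6:    W    L    W    W    W    W
a=7:    L    L    W    W    W    W
a=8:    L    W    W    W    W    L
Cells with no legal move (terminal, hence L): (0,0), (0,1), (1,0), (2,0).
The remaining L cells, each justified by listing all of its moves:
(1,5): only reaches (1,3)(W), (1,2)(W), (1,1)(W), (0,4)(W), all W → L
(2,5): only reaches (2,3)(W), (2,2)(W), (2,1)(W), (1,4)(W), all W → L
(3,2): only reaches (0,2)(W), (3,0)(W), (2,1)(W), all W → L
(3,3): only reaches (0,3)(W), (3,1)(W), (3,0)(W), (2,2)(W), all W → L
(4,2): only reaches (1,2)(W), (0,2)(W), (4,0)(W), (3,1)(W), all W → L
(5,1): only reaches (2,1)(W), (1,1)(W), (4,0)(W), all W → L
(5,2): only reaches (2,2)(W), (1,2)(W), (5,0)(W), (4,1)(W), all W → L
(6,1): only reaches (3,1)(W), (2,1)(W), (5,0)(W), all W → L
(7,0): only reaches (4,0)(W), (3,0)(W), all W → L
(7,1): only reaches (4,1)(W), (3,1)(W), (6,0)(W), all W → L
(8,0): only reaches (5,0)(W), (4,0)(W), all W → L
(8,5): only reaches (5,5)(W), (4,5)(W), (8,3)(W), (8,2)(W), (8,1)(W), (7,4)(W), all W → L
Every other cell has at least one move into one of the L cells above, so it is W.
L cells per row: a=0: 2, a=1: 2, a=2: 2, a=3: 2, a=4: 1, a=5: 2, a=6: 1, a=7: 2, a=8: 2; total 16.

16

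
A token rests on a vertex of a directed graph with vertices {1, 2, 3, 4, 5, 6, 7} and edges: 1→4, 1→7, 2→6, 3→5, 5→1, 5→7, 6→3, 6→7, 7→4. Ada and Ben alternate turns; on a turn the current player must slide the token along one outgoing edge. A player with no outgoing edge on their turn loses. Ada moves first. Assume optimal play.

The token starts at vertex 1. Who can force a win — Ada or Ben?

Build the W/L table. Terminal = L. A non-terminal position is W if it has a move to some L; otherwise it is L.
Every edge goes from a vertex to one that appears earlier in the order 4, 7, 1, 5, 3, 6, 2, so processing vertices in that order labels each vertex after all of its successors.
4: no outgoing edge → L
7: can move to 4, which is L ⇒ W
1: can move to 4, which is L ⇒ W
5: moves to 1(W), 7(W); every one is W ⇒ L
3: can move to 5, which is L ⇒ W
6: moves to 3(W), 7(W); every one is W ⇒ L
2: can move to 6, which is L ⇒ W
The starting position 1 is W: Ada should move to 4, handing over an L position.

Ada wins.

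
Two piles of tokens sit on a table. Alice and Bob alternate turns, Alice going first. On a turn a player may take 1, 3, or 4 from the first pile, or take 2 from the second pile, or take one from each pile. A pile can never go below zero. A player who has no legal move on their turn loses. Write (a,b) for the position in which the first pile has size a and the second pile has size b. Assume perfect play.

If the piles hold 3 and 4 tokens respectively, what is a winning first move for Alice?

Positions with no move are L. A position that does have a move is losing for the player to move precisely when every available move leads to a winning position for the opponent. Fill in the labels:
No move ever increases a pile, so every position that can arise here has a ≤ 3 and b ≤ 4; it is enough to label the cells with 0 ≤ a ≤ 3 and 0 ≤ b ≤ 4.
Every move lowers a or b (never raises either), so fill the grid row by row in increasing a, and left to right within a row: each cell's successors are then already labelled.
      b=0  b=1  b=2  b=3  b=4
a=0:    L    L    W    W    L
a=1:    W    W    W    L    W
a=2:    L    L    W    W    W
a=3:    W    W    W    L    W
Cells with no legal move (terminal, hence L): (0,0), (0,1).
The remaining L cells, each justified by listing all of its moves:
(0,4): only reaches (0,2)(W), which is W → L
(1,3): only reaches (0,3)(W), (1,1)(W), (0,2)(W), all W → L
(2,0): only reaches (1,0)(W), which is W → L
(2,1): only reaches (1,1)(W), (1,0)(W), all W → L
(3,3): only reaches (2,3)(W), (0,3)(W), (3,1)(W), (2,2)(W), all W → L
Every other cell has at least one move into one of the L cells above, so it is W.
From (3,4), the L positions reachable in one move are: (0,4).

Move to (0,4).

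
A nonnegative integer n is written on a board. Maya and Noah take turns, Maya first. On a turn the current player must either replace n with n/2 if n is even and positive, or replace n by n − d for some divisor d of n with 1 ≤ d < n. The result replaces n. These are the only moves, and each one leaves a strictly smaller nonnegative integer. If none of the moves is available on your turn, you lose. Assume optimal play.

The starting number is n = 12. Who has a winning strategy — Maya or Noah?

Positions with no move are L. A position that does have a move is losing for the player to move precisely when every available move leads to a winning position for the opponent. Fill in the labels:
n=0: no move → L
n=1: no move → L
n=2: →1(L), so W
n=3: →2(W) only, which is W, so L
n=4: →3(L), so W
n=5: →4(W) only, which is W, so L
n=6: →3(L), so W
n=7: →6(W) only, which is W, so L
n=8: →7(L), so W
n=9: →6(W), 8(W) — all W, so L
n=10: →5(L), so W
n=11: →10(W) only, which is W, so L
n=12: →9(L), so W
From 12 Maya can move to 9, reaching an L position.

Maya wins.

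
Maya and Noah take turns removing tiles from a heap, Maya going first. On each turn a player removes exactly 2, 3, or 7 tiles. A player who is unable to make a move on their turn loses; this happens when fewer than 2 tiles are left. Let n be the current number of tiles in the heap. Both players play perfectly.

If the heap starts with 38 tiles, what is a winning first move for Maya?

Remove 2, leaving 36.

Build the W/L table. Terminal = L. A non-terminal position is W if it has a move to some L; otherwise it is L.
n=0: no move → L
n=1: no move → L
n=2: →0(L), so W
n=3: →1(L), so W
n=4: →1(L), so W
n=5: →3(W), 2(W) — all W, so L
n=6: →4(W), 3(W) — all W, so L
n=7: →5(L), so W
n=8: →6(L), so W
n=9: →6(L), so W
n=10: →8(W), 7(W), 3(W) — all W, so L
n=11: →9(W), 8(W), 4(W) — all W, so L
n=12: →10(L), so W
n=13: →11(L), so W
n=14: →11(L), so W
n=15: →13(W), 12(W), 8(W) — all W, so L
n=16: →14(W), 13(W), 9(W) — all W, so L
n=17: →15(L), so W
n=18: →16(L), so W
n=19: →16(L), so W
n=20: →18(W), 17(W), 13(W) — all W, so L
n=21: →19(W), 18(W), 14(W) — all W, so L
n=22: →20(L), so W
n=23: →21(L), so W
n=24: →21(L), so W
n=25: →23(W), 22(W), 18(W) — all W, so L
n=26: →24(W), 23(W), 19(W) — all W, so L
n=27: →25(L), so W
n=28: →26(L), so W
n=29: →26(L), so W
n=30: →28(W), 27(W), 23(W) — all W, so L
n=31: →29(W), 28(W), 24(W) — all W, so L
n=32: →30(L), so W
n=33: →31(L), so W
n=34: →31(L), so W
n=35: →33(W), 32(W), 28(W) — all W, so L
n=36: →34(W), 33(W), 29(W) — all W, so L
n=37: →35(L), so W
n=38: →36(L), so W
From 38, the L positions reachable in one move are: 36, 35, 31. Any move reaching one of these is winning.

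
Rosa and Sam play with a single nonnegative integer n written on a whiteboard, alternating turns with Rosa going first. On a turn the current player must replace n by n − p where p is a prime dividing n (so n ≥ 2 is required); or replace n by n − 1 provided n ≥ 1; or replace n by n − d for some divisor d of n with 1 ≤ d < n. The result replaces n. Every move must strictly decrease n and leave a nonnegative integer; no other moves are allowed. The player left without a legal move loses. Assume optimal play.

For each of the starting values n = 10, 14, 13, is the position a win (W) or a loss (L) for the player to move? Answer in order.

10: W, 14: L, 13: W

Compute win/loss labels from the base case upward. A position with no move is L. Any other position is W if it can reach an L in one move, else L.
n=0: no move → L
n=1: can move to 0, which is L ⇒ W
n=2: can move to 0, which is L ⇒ W
n=3: can move to 0, which is L ⇒ W
n=4: moves to 2(W), 3(W); every one is W ⇒ L
n=5: can move to 0, which is L ⇒ W
n=6: can move to 4, which is L ⇒ W
n=7: can move to 0, which is L ⇒ W
n=8: can move to 4, which is L ⇒ W
n=9: moves to 6(W), 8(W); every one is W ⇒ L
n=10: can move to 9, which is L ⇒ W
n=11: can move to 0, which is L ⇒ W
n=12: can move to 9, which is L ⇒ W
n=13: can move to 0, which is L ⇒ W
n=14: moves to 7(W), 12(W), 13(W); every one is W ⇒ L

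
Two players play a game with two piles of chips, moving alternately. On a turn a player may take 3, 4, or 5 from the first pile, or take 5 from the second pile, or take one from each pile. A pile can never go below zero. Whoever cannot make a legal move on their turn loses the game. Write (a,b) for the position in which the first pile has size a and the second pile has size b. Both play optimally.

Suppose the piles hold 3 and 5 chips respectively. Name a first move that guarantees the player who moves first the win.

Move to (2,4).

Positions with no move are L. A position that does have a move is losing for the player to move precisely when every available move leads to a winning position for the opponent. Fill in the labels:
No move ever increases a pile, so every position that can arise here has a ≤ 3 and b ≤ 5; it is enough to label the cells with 0 ≤ a ≤ 3 and 0 ≤ b ≤ 5.
Every move lowers a or b (never raises either), so fill the grid row by row in increasing a, and left to right within a row: each cell's successors are then already labelled.
      b=0  b=1  b=2  b=3  b=4  b=5
a=0:    L    L    L    L    L    W
a=1:    L    W    W    W    W    W
a=2:    L    W    L    L    L    W
a=3:    W    W    W    W    W    W
Cells with no legal move (terminal, hence L): (0,0), (0,1), (0,2), (0,3), (0,4), (1,0), (2,0).
The remaining L cells, each justified by listing all of its moves:
(2,2): →(1,1)(W) only, which is W, so L
(2,3): →(1,2)(W) only, which is W, so L
(2,4): →(1,3)(W) only, which is W, so L
Every other cell has at least one move into one of the L cells above, so it is W.
From (3,5), the L positions reachable in one move are: (2,4).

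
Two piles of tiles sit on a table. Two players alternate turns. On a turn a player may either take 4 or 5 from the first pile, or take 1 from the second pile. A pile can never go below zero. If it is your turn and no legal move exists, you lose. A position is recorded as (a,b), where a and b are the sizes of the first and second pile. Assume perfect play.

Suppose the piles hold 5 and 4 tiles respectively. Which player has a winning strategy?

The first player wins.

Compute win/loss labels from the base case upward. A position with no move is L. Any other position is W if it can reach an L in one move, else L.
No move ever increases a pile, so every position that can arise here has a ≤ 5 and b ≤ 4; it is enough to label the cells with 0 ≤ a ≤ 5 and 0 ≤ b ≤ 4.
Every move lowers a or b (never raises either), so fill the grid row by row in increasing a, and left to right within a row: each cell's successors are then already labelled.
      b=0  b=1  b=2  b=3  b=4
a=0:    L    W    L    W    L
a=1:    L    W    L    W    L
a=2:    L    W    L    W    L
a=3:    L    W    L    W    L
a=4:    W    L    W    L    W
a=5:    W    L    W    L    W
Cells with no legal move (terminal, hence L): (0,0), (1,0), (2,0), (3,0).
The remaining L cells, each justified by listing all of its moves:
(0,2): L (sole option (0,1)(W) is W)
(0,4): L (sole option (0,3)(W) is W)
(1,2): L (sole option (1,1)(W) is W)
(1,4): L (sole option (1,3)(W) is W)
(2,2): L (sole option (2,1)(W) is W)
(2,4): L (sole option (2,3)(W) is W)
(3,2): L (sole option (3,1)(W) is W)
(3,4): L (sole option (3,3)(W) is W)
(4,1): L (options (0,1)(W), (4,0)(W) are all W)
(4,3): L (options (0,3)(W), (4,2)(W) are all W)
(5,1): L (options (1,1)(W), (0,1)(W), (5,0)(W) are all W)
(5,3): L (options (1,3)(W), (0,3)(W), (5,2)(W) are all W)
Every other cell has at least one move into one of the L cells above, so it is W.
The starting position (5,4) is W: the player to move should move to (1,4), handing over an L position.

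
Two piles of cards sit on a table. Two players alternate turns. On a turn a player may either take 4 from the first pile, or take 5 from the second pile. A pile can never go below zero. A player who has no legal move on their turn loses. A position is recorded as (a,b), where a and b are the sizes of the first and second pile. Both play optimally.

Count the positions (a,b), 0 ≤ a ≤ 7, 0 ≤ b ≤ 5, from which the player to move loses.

Positions with no move are L. A position that does have a move is losing for the player to move precisely when every available move leads to a winning position for the opponent. Fill in the labels:
Every move lowers a or b (never raises either), so fill the grid row by row in increasing a, and left to right within a row: each cell's successors are then already labelled.
      b=0  b=1  b=2  b=3  b=4  b=5
a=0:    L    L    L    L    L    W
a=1:    L    L    L    L    L    W
a=2:    L    L    L    L    L    W
a=3:    L    L    L    L    L    W
a=4:    W    W    W    W    W    L
a=5:    W    W    W    W    W    L
a=6:    W    W    W    W    W    L
a=7:    W    W    W    W    W    L
Cells with no legal move (terminal, hence L): (0,0), (0,1), (0,2), (0,3), (0,4), (1,0), (1,1), (1,2), (1,3), (1,4), (2,0), (2,1), (2,2), (2,3), (2,4), (3,0), (3,1), (3,2), (3,3), (3,4).
The remaining L cells, each justified by listing all of its moves:
(4,5): only reaches (0,5)(W), (4,0)(W), all W → L
(5,5): only reaches (1,5)(W), (5,0)(W), all W → L
(6,5): only reaches (2,5)(W), (6,0)(W), all W → L
(7,5): only reaches (3,5)(W), (7,0)(W), all W → L
Every other cell has at least one move into one of the L cells above, so it is W.
L cells per row: a=0: 5, a=1: 5, a=2: 5, a=3: 5, a=4: 1, a=5: 1, a=6: 1, a=7: 1; total 24.

24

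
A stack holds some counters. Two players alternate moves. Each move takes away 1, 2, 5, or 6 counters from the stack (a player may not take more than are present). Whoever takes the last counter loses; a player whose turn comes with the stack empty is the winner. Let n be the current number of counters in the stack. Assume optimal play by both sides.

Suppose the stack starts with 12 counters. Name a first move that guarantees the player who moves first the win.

Compute win/loss labels from the base case upward. A position with no move is W. Any other position is W if it can reach an L in one move, else L.
n=0: no move; the opponent has just taken the last counter and therefore loses → W
n=1: only reaches 0(W), which is W → L
n=2: reaches L-position 1 → W
n=3: reaches L-position 1 → W
n=4: only reaches 3(W), 2(W), all W → L
n=5: reaches L-position 4 → W
n=6: reaches L-position 4 → W
n=7: reaches L-position 1 → W
n=8: only reaches 7(W), 6(W), 3(W), 2(W), all W → L
n=9: reaches L-position 8 → W
n=10: reaches L-position 8 → W
n=11: only reaches 10(W), 9(W), 6(W), 5(W), all W → L
n=12: reaches L-position 11 → W
From 12, the L positions reachable in one move are: 11.

Remove 1, leaving 11.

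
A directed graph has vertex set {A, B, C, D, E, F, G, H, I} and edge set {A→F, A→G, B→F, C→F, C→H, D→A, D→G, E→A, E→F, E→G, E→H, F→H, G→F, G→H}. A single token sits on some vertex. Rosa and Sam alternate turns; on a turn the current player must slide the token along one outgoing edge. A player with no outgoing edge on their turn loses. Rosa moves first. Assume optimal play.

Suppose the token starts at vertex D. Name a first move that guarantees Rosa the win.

Move to A.

Label each position W (a win for the player to move) or L (a loss). A position with no legal move is L; any other position is W exactly when some move reaches an L, and L when every move reaches a W.
Every edge goes from a vertex to one that appears earlier in the order I, H, F, G, A, E, C, B, D, so processing vertices in that order labels each vertex after all of its successors.
I: no outgoing edge → L
H: no outgoing edge → L
F: →H(L), so W
G: →H(L), so W
A: →G(W), F(W) — all W, so L
E: →A(L), so W
C: →H(L), so W
B: →F(W) only, which is W, so L
D: →A(L), so W
From D, the L positions reachable in one move are: A.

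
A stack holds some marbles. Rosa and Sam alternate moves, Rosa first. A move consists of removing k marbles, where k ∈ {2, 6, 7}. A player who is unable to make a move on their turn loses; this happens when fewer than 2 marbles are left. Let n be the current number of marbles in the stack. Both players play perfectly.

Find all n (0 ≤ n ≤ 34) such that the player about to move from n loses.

Build the W/L table. Terminal = L. A non-terminal position is W if it has a move to some L; otherwise it is L.
n=0: no move → L
n=1: no move → L
n=2: reaches L-position 0 → W
n=3: reaches L-position 1 → W
n=4: only reaches 2(W), which is W → L
n=5: only reaches 3(W), which is W → L
n=6: reaches L-position 4 → W
n=7: reaches L-position 5 → W
n=8: reaches L-position 1 → W
n=9: only reaches 7(W), 3(W), 2(W), all W → L
n=10: reaches L-position 4 → W
n=11: reaches L-position 9 → W
n=12: reaches L-position 5 → W
n=13: only reaches 11(W), 7(W), 6(W), all W → L
n=14: only reaches 12(W), 8(W), 7(W), all W → L
n=15: reaches L-position 13 → W
n=16: reaches L-position 14 → W
n=17: only reaches 15(W), 11(W), 10(W), all W → L
n=18: only reaches 16(W), 12(W), 11(W), all W → L
n=19: reaches L-position 17 → W
n=20: reaches L-position 18 → W
n=21: reaches L-position 14 → W
n=22: only reaches 20(W), 16(W), 15(W), all W → L
n=23: reaches L-position 17 → W
n=24: reaches L-position 22 → W
n=25: reaches L-position 18 → W
n=26: only reaches 24(W), 20(W), 19(W), all W → L
n=27: only reaches 25(W), 21(W), 20(W), all W → L
n=28: reaches L-position 26 → W
n=29: reaches L-position 27 → W
n=30: only reaches 28(W), 24(W), 23(W), all W → L
n=31: only reaches 29(W), 25(W), 24(W), all W → L
n=32: reaches L-position 30 → W
n=33: reaches L-position 31 → W
n=34: reaches L-position 27 → W
Reading off the rows marked L gives the requested list; there are 14 such values of n.

0, 1, 4, 5, 9, 13, 14, 17, 18, 22, 26, 27, 30, 31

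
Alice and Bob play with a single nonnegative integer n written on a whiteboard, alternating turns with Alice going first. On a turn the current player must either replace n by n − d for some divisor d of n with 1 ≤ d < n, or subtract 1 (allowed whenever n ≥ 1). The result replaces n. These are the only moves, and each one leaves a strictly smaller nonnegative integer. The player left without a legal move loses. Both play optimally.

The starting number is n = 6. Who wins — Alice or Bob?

Alice wins.

Classify positions by backward induction: terminal positions (no move available) are L. From any other position, the mover wins iff some move reaches an L.
n=0: no move → L
n=1: reaches L-position 0 → W
n=2: only reaches 1(W), which is W → L
n=3: reaches L-position 2 → W
n=4: reaches L-position 2 → W
n=5: only reaches 4(W), which is W → L
n=6: reaches L-position 5 → W
The starting position 6 is W: Alice should move to 5, handing over an L position.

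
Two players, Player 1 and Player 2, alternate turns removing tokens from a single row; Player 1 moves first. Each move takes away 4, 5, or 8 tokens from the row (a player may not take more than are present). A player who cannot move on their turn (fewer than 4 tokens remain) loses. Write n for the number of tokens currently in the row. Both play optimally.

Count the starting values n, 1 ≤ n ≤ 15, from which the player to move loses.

7

Compute win/loss labels from the base case upward. A position with no move is L. Any other position is W if it can reach an L in one move, else L.
n=0: no move → L
n=1: no move → L
n=2: no move → L
n=3: no move → L
n=4: reaches L-position 0 → W
n=5: reaches L-position 1 → W
n=6: reaches L-position 2 → W
n=7: reaches L-position 3 → W
n=8: reaches L-position 3 → W
n=9: reaches L-position 1 → W
n=10: reaches L-position 2 → W
n=11: reaches L-position 3 → W
n=12: only reaches 8(W), 7(W), 4(W), all W → L
n=13: only reaches 9(W), 8(W), 5(W), all W → L
n=14: only reaches 10(W), 9(W), 6(W), all W → L
n=15: only reaches 11(W), 10(W), 7(W), all W → L
L entries with 1 ≤ n ≤ 15 (n=0 is outside the asked range and is not counted): n = 1, 2, 3, 12, 13, 14, 15; that makes 7.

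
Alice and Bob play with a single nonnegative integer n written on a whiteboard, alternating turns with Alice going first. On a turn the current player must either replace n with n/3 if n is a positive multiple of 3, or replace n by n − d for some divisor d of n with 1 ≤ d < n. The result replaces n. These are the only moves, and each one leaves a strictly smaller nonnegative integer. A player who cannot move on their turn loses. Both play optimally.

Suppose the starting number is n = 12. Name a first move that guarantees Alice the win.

Compute win/loss labels from the base case upward. A position with no move is L. Any other position is W if it can reach an L in one move, else L.
n=0: no move → L
n=1: no move → L
n=2: can move to 1, which is L ⇒ W
n=3: can move to 1, which is L ⇒ W
n=4: moves to 2(W), 3(W); every one is W ⇒ L
n=5: can move to 4, which is L ⇒ W
n=6: can move to 4, which is L ⇒ W
n=7: the only move is to 6(W), a W ⇒ L
n=8: can move to 4, which is L ⇒ W
n=9: moves to 3(W), 6(W), 8(W); every one is W ⇒ L
n=10: can move to 9, which is L ⇒ W
n=11: the only move is to 10(W), a W ⇒ L
n=12: can move to 4, which is L ⇒ W
From 12, the L positions reachable in one move are: 4, 9, 11. Any move reaching one of these is winning.

Move to 4.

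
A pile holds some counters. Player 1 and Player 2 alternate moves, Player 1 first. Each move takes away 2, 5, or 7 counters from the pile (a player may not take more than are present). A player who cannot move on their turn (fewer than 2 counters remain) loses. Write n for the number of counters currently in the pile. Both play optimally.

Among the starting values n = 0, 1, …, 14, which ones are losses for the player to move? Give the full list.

0, 1, 4, 10, 13, 14

Label each position W (a win for the player to move) or L (a loss). A position with no legal move is L; any other position is W exactly when some move reaches an L, and L when every move reaches a W.
n=0: no move → L
n=1: no move → L
n=2: reaches L-position 0 → W
n=3: reaches L-position 1 → W
n=4: only reaches 2(W), which is W → L
n=5: reaches L-position 0 → W
n=6: reaches L-position 4 → W
n=7: reaches L-position 0 → W
n=8: reaches L-position 1 → W
n=9: reaches L-position 4 → W
n=10: only reaches 8(W), 5(W), 3(W), all W → L
n=11: reaches L-position 4 → W
n=12: reaches L-position 10 → W
n=13: only reaches 11(W), 8(W), 6(W), all W → L
n=14: only reaches 12(W), 9(W), 7(W), all W → L
Reading off the rows marked L gives the requested list; there are 6 such values of n.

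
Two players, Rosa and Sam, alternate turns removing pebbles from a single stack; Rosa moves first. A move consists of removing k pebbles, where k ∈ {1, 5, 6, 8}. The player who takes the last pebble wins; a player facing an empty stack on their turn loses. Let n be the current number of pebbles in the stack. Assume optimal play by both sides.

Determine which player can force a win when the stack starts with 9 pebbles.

Rosa wins.

Use the standard recursion: the mover loses at a terminal position; elsewhere, the mover wins exactly when some move hands the opponent an L position.
n=0: no move → L
n=1: reaches L-position 0 → W
n=2: only reaches 1(W), which is W → L
n=3: reaches L-position 2 → W
n=4: only reaches 3(W), which is W → L
n=5: reaches L-position 4 → W
n=6: reaches L-position 0 → W
n=7: reaches L-position 2 → W
n=8: reaches L-position 2 → W
n=9: reaches L-position 4 → W
The starting position 9 is W: Rosa should remove 5, leaving 4, handing over an L position.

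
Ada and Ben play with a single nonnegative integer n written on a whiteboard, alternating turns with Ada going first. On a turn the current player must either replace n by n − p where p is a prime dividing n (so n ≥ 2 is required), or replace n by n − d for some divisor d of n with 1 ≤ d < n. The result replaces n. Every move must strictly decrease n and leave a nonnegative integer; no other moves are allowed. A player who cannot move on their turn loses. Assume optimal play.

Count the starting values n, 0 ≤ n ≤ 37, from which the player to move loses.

9

Use the standard recursion: the mover loses at a terminal position; elsewhere, the mover wins exactly when some move hands the opponent an L position.
n=0: no move → L
n=1: no move → L
n=2: W (go to 0, an L position)
n=3: W (go to 0, an L position)
n=4: L (options 2(W), 3(W) are all W)
n=5: W (go to 0, an L position)
n=6: W (go to 4, an L position)
n=7: W (go to 0, an L position)
n=8: W (go to 4, an L position)
n=9: L (options 6(W), 8(W) are all W)
n=10: W (go to 9, an L position)
n=11: W (go to 0, an L position)
n=12: W (go to 9, an L position)
n=13: W (go to 0, an L position)
n=14: L (options 7(W), 12(W), 13(W) are all W)
n=15: W (go to 14, an L position)
n=16: W (go to 14, an L position)
n=17: W (go to 0, an L position)
n=18: W (go to 9, an L position)
n=19: W (go to 0, an L position)
n=20: L (options 10(W), 15(W), 16(W), 18(W), 19(W) are all W)
n=21: W (go to 14, an L position)
n=22: W (go to 20, an L position)
n=23: W (go to 0, an L position)
n=24: W (go to 20, an L position)
n=25: W (go to 20, an L position)
n=26: L (options 13(W), 24(W), 25(W) are all W)
n=27: W (go to 26, an L position)
n=28: W (go to 14, an L position)
n=29: W (go to 0, an L position)
n=30: W (go to 20, an L position)
n=31: W (go to 0, an L position)
n=32: L (options 16(W), 24(W), 28(W), 30(W), 31(W) are all W)
n=33: W (go to 32, an L position)
n=34: W (go to 32, an L position)
n=35: L (options 28(W), 30(W), 34(W) are all W)
n=36: W (go to 32, an L position)
n=37: W (go to 0, an L position)
L entries with 0 ≤ n ≤ 37: n = 0, 1, 4, 9, 14, 20, 26, 32, 35; that makes 9.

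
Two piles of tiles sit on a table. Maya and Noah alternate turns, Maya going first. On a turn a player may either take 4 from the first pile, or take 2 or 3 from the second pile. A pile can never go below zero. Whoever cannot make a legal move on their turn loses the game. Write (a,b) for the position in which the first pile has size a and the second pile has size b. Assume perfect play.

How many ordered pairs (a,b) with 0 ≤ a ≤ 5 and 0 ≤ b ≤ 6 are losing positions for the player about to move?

Classify positions by backward induction: terminal positions (no move available) are L. From any other position, the mover wins iff some move reaches an L.
Every move lowers a or b (never raises either), so fill the grid row by row in increasing a, and left to right within a row: each cell's successors are then already labelled.
      b=0  b=1  b=2  b=3  b=4  b=5  b=6
a=0:    L    L    W    W    W    L    L
a=1:    L    L    W    W    W    L    L
a=2:    L    L    W    W    W    L    L
a=3:    L    L    W    W    W    L    L
a=4:    W    W    L    L    W    W    W
a=5:    W    W    L    L    W    W    W
Cells with no legal move (terminal, hence L): (0,0), (0,1), (1,0), (1,1), (2,0), (2,1), (3,0), (3,1).
The remaining L cells, each justified by listing all of its moves:
(0,5): only reaches (0,3)(W), (0,2)(W), all W → L
(0,6): only reaches (0,4)(W), (0,3)(W), all W → L
(1,5): only reaches (1,3)(W), (1,2)(W), all W → L
(1,6): only reaches (1,4)(W), (1,3)(W), all W → L
(2,5): only reaches (2,3)(W), (2,2)(W), all W → L
(2,6): only reaches (2,4)(W), (2,3)(W), all W → L
(3,5): only reaches (3,3)(W), (3,2)(W), all W → L
(3,6): only reaches (3,4)(W), (3,3)(W), all W → L
(4,2): only reaches (0,2)(W), (4,0)(W), all W → L
(4,3): only reaches (0,3)(W), (4,1)(W), (4,0)(W), all W → L
(5,2): only reaches (1,2)(W), (5,0)(W), all W → L
(5,3): only reaches (1,3)(W), (5,1)(W), (5,0)(W), all W → L
Every other cell has at least one move into one of the L cells above, so it is W.
L cells per row: a=0: 4, a=1: 4, a=2: 4, a=3: 4, a=4: 2, a=5: 2; total 20.

20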